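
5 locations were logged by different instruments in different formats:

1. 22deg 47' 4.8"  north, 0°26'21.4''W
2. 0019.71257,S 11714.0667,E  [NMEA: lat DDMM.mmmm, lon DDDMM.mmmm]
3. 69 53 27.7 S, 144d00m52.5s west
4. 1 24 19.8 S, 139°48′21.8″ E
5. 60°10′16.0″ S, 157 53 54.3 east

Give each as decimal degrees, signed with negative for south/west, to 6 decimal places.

Point 1:
  Latitude: 22° + 47/60 + 4.8/3600 = 22 + 0.783333 + 0.001333 = 22.7846667
  N → positive
  λ: 0° + 26/60 + 21.4/3600 = 0 + 0.433333 + 0.005944 = 0.4392778
  W → negative
Point 2:
  φ: split at 2 digits → 00° and 19.71257′; 0 + 19.71257/60 = 0.3285428
  S → negative
  λ: degrees = first 3 digits = 117, minutes = 14.0667; 117 + 14.0667/60 = 117.2344450
  E ⇒ keep positive
Point 3:
  φ: 69° + 53/60 + 27.7/3600 = 69 + 0.883333 + 0.007694 = 69.8910278
  hemisphere S, so the sign is −
  Lon: 144 + 0/60 + 52.5/3600 = 144.0145833
  hemisphere W, so the sign is −
Point 4:
  Latitude: 1° + 24/60 + 19.8/3600 = 1 + 0.400000 + 0.005500 = 1.4055000
  S → negative
  Lon: 48′ + 21.8″ = 48.36333′; 139 + 48.36333/60 = 139.8060556
  E ⇒ keep positive
Point 5:
  Latitude: 60° + 10/60 + 16/3600 = 60 + 0.166667 + 0.004444 = 60.1711111
  hemisphere S, so the sign is −
  Longitude: 157° + 53/60 + 54.3/3600 = 157 + 0.883333 + 0.015083 = 157.8984167
  E ⇒ keep positive

1. 22.784667, -0.439278
2. -0.328543, 117.234445
3. -69.891028, -144.014583
4. -1.405500, 139.806056
5. -60.171111, 157.898417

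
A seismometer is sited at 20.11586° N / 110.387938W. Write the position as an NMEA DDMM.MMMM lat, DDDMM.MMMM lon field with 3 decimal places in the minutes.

φ: fractional part 0.115860 → 6.95160 minutes
Lon: fractional part 0.387938 → 23.27628 minutes

2006.952,N / 11023.276,W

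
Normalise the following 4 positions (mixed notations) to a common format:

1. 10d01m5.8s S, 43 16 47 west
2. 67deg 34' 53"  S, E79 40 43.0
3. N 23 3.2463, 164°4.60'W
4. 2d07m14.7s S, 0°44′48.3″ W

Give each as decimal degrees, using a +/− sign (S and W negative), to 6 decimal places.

Point 1:
  Lat: 10 + 1/60 + 5.8/3600 = 10.0182778
  hemisphere S, so the sign is −
  Lon: 43 + 16/60 + 47/3600 = 43.2797222
  hemisphere W, so the sign is −
Point 2:
  Lat: 34′ + 53″ = 34.88333′; 67 + 34.88333/60 = 67.5813889
  hemisphere S, so the sign is −
  Longitude: 79 + 40/60 + 43/3600 = 79.6786111
  E → positive
Point 3:
  φ: 23 + 3.2463/60 = 23.0541050
  N ⇒ keep positive
  λ: 164 + 4.6/60 = 164.0766667
  W ⇒ negate
Point 4:
  Lat: 7′ + 14.7″ = 7.24500′; 2 + 7.24500/60 = 2.1207500
  S ⇒ negate
  Longitude: 0 + 44/60 + 48.3/3600 = 0.7467500
  W ⇒ negate

1. -10.018278, -43.279722
2. -67.581389, 79.678611
3. 23.054105, -164.076667
4. -2.120750, -0.746750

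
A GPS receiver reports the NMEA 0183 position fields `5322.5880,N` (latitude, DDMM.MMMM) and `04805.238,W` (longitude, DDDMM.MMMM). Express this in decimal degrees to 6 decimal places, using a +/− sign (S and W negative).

53.376467, -48.087300

φ: split at 2 digits → 53° and 22.588′; 53 + 22.588/60 = 53.3764667
N ⇒ keep positive
λ: split at 3 digits → 048° and 5.238′; 48 + 5.238/60 = 48.0873000
W → negative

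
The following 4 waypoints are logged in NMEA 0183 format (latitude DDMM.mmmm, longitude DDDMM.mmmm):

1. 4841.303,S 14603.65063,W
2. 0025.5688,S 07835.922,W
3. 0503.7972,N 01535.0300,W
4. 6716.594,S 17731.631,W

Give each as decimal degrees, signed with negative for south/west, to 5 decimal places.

Point 1:
  φ: degrees = first 2 digits = 48, minutes = 41.303; 48 + 41.303/60 = 48.688383
  hemisphere S, so the sign is −
  Longitude: degrees = first 3 digits = 146, minutes = 3.65063; 146 + 3.65063/60 = 146.060844
  W ⇒ negate
Point 2:
  Lat: split at 2 digits → 00° and 25.5688′; 0 + 25.5688/60 = 0.426147
  S ⇒ negate
  Longitude: degrees = first 3 digits = 78, minutes = 35.922; 78 + 35.922/60 = 78.598700
  hemisphere W, so the sign is −
Point 3:
  Latitude: degrees = first 2 digits = 5, minutes = 3.7972; 5 + 3.7972/60 = 5.063287
  N → positive
  λ: degrees = first 3 digits = 15, minutes = 35.03; 15 + 35.03/60 = 15.583833
  W ⇒ negate
Point 4:
  φ: degrees = first 2 digits = 67, minutes = 16.594; 67 + 16.594/60 = 67.276567
  S → negative
  λ: degrees = first 3 digits = 177, minutes = 31.631; 177 + 31.631/60 = 177.527183
  W → negative

1. -48.68838, -146.06084
2. -0.42615, -78.59870
3. 5.06329, -15.58383
4. -67.27657, -177.52718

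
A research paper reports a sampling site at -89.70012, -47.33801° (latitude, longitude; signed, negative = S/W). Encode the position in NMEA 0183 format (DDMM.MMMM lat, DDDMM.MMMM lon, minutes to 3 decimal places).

Latitude is negative → S; |value| = 89.700120
Latitude: minutes = (89.700120 − 89) × 60 = 42.00720
Longitude is negative → W; |value| = 47.338010
λ: minutes = (47.338010 − 47) × 60 = 20.28060

8942.007,S / 04720.281,W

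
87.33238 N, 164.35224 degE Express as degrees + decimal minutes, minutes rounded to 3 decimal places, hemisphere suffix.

87° 19.943′ N, 164° 21.134′ E

φ: 87° + 0.332380 × 60 = 87° 19.94280′
Lon: 164° + 0.352240 × 60 = 164° 21.13440′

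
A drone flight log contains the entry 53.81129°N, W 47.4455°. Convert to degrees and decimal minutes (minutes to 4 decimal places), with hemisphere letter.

Latitude: 53° + 0.811290 × 60 = 53° 48.677400′
Lon: 47° + 0.445500 × 60 = 47° 26.730000′

53° 48.6774′ N, 47° 26.7300′ W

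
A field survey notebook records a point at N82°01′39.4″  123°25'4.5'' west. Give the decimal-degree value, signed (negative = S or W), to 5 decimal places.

82.02761, -123.41792

Latitude: 82 + 1/60 + 39.4/3600 = 82.027611
N → positive
Longitude: 123 + 25/60 + 4.5/3600 = 123.417917
W → negative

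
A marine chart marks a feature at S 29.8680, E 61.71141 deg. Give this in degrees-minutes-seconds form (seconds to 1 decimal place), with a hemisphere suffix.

29°52′4.8″ S, 61°42′41.1″ E

φ: whole degrees 29; 52.08000′ → 52′ and 4.800″
λ: 0.711410° → 42.68460′; 0.68460 × 60 = 41.076″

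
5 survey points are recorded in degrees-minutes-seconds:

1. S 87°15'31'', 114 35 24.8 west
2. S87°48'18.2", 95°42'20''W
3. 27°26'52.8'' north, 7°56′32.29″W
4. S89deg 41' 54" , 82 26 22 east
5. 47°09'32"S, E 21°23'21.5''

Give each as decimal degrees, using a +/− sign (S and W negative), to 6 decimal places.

1. -87.258611, -114.590222
2. -87.805056, -95.705556
3. 27.448000, -7.942303
4. -89.698333, 82.439444
5. -47.158889, 21.389306

Point 1:
  φ: 87° + 15/60 + 31/3600 = 87 + 0.250000 + 0.008611 = 87.2586111
  S → negative
  Lon: 114° + 35/60 + 24.8/3600 = 114 + 0.583333 + 0.006889 = 114.5902222
  hemisphere W, so the sign is −
Point 2:
  φ: 48′ + 18.2″ = 48.30333′; 87 + 48.30333/60 = 87.8050556
  S ⇒ negate
  Lon: 95° + 42/60 + 20/3600 = 95 + 0.700000 + 0.005556 = 95.7055556
  W ⇒ negate
Point 3:
  Lat: 27° + 26/60 + 52.8/3600 = 27 + 0.433333 + 0.014667 = 27.4480000
  N → positive
  λ: 7° + 56/60 + 32.29/3600 = 7 + 0.933333 + 0.008969 = 7.9423028
  W ⇒ negate
Point 4:
  Lat: 89 + 41/60 + 54/3600 = 89.6983333
  S ⇒ negate
  Longitude: 82° + 26/60 + 22/3600 = 82 + 0.433333 + 0.006111 = 82.4394444
  E ⇒ keep positive
Point 5:
  Lat: 47 + 9/60 + 32/3600 = 47.1588889
  S ⇒ negate
  Longitude: 21 + 23/60 + 21.5/3600 = 21.3893056
  E → positive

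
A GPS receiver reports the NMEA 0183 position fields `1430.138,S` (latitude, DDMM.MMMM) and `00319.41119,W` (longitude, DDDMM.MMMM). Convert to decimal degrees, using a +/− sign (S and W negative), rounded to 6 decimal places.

φ: degrees = first 2 digits = 14, minutes = 30.138; 14 + 30.138/60 = 14.5023000
S ⇒ negate
Longitude: split at 3 digits → 003° and 19.41119′; 3 + 19.41119/60 = 3.3235198
W ⇒ negate

-14.502300, -3.323520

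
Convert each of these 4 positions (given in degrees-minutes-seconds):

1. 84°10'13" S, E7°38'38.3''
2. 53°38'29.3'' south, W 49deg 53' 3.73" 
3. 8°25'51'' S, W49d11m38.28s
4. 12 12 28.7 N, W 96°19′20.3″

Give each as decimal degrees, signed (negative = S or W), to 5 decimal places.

Point 1:
  φ: 10′ + 13″ = 10.21667′; 84 + 10.21667/60 = 84.170278
  hemisphere S, so the sign is −
  Longitude: 7° + 38/60 + 38.3/3600 = 7 + 0.633333 + 0.010639 = 7.643972
  E ⇒ keep positive
Point 2:
  φ: 53 + 38/60 + 29.3/3600 = 53.641472
  hemisphere S, so the sign is −
  λ: 49 + 53/60 + 3.73/3600 = 49.884369
  hemisphere W, so the sign is −
Point 3:
  φ: 8 + 25/60 + 51/3600 = 8.430833
  hemisphere S, so the sign is −
  Longitude: 11′ + 38.28″ = 11.63800′; 49 + 11.63800/60 = 49.193967
  hemisphere W, so the sign is −
Point 4:
  φ: 12° + 12/60 + 28.7/3600 = 12 + 0.200000 + 0.007972 = 12.207972
  N ⇒ keep positive
  Lon: 96 + 19/60 + 20.3/3600 = 96.322306
  W → negative

1. -84.17028, 7.64397
2. -53.64147, -49.88437
3. -8.43083, -49.19397
4. 12.20797, -96.32231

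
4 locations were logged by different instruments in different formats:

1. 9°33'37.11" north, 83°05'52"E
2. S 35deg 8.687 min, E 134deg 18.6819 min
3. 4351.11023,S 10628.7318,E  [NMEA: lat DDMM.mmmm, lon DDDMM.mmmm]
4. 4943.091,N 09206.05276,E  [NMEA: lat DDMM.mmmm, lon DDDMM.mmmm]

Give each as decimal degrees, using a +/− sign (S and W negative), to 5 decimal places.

1. 9.56031, 83.09778
2. -35.14478, 134.31137
3. -43.85184, 106.47886
4. 49.71818, 92.10088

Point 1:
  φ: 33′ + 37.11″ = 33.61850′; 9 + 33.61850/60 = 9.560308
  N → positive
  λ: 83° + 5/60 + 52/3600 = 83 + 0.083333 + 0.014444 = 83.097778
  E ⇒ keep positive
Point 2:
  Latitude: 35 + 8.687/60 = 35.144783
  hemisphere S, so the sign is −
  Longitude: 18.6819′ = 0.311365°; total 134.311365
  E → positive
Point 3:
  Latitude: split at 2 digits → 43° and 51.11023′; 43 + 51.11023/60 = 43.851837
  S ⇒ negate
  Longitude: degrees = first 3 digits = 106, minutes = 28.7318; 106 + 28.7318/60 = 106.478863
  E → positive
Point 4:
  φ: degrees = first 2 digits = 49, minutes = 43.091; 49 + 43.091/60 = 49.718183
  N → positive
  λ: split at 3 digits → 092° and 6.05276′; 92 + 6.05276/60 = 92.100879
  E ⇒ keep positive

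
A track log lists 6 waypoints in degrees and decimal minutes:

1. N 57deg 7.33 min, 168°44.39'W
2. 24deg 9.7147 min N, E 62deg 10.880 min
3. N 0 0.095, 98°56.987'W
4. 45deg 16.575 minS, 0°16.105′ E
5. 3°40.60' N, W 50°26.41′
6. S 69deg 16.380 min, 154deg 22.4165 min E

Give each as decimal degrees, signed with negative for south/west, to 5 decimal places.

1. 57.12217, -168.73983
2. 24.16191, 62.18133
3. 0.00158, -98.94978
4. -45.27625, 0.26842
5. 3.67667, -50.44017
6. -69.27300, 154.37361

Point 1:
  Latitude: 7.33′ = 0.122167°; total 57.122167
  N ⇒ keep positive
  Lon: 168 + 44.39/60 = 168.739833
  W ⇒ negate
Point 2:
  Latitude: 9.7147′ = 0.161912°; total 24.161912
  N ⇒ keep positive
  Longitude: 10.88′ = 0.181333°; total 62.181333
  E → positive
Point 3:
  Lat: 0.095′ = 0.001583°; total 0.001583
  N → positive
  Lon: 98 + 56.987/60 = 98.949783
  hemisphere W, so the sign is −
Point 4:
  Latitude: 16.575′ = 0.276250°; total 45.276250
  S ⇒ negate
  Lon: 0 + 16.105/60 = 0.268417
  E → positive
Point 5:
  Lat: 3 + 40.6/60 = 3.676667
  N ⇒ keep positive
  Longitude: 50 + 26.41/60 = 50.440167
  W → negative
Point 6:
  Lat: 16.38′ = 0.273000°; total 69.273000
  S ⇒ negate
  λ: 154 + 22.4165/60 = 154.373608
  E ⇒ keep positive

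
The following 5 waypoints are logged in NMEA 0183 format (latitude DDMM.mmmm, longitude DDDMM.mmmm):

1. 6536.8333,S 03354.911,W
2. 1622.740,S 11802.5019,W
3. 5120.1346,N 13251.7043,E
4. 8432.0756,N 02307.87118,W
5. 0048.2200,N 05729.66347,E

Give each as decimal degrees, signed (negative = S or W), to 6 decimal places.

1. -65.613888, -33.915183
2. -16.379000, -118.041698
3. 51.335577, 132.861738
4. 84.534593, -23.131186
5. 0.803667, 57.494391

Point 1:
  φ: degrees = first 2 digits = 65, minutes = 36.8333; 65 + 36.8333/60 = 65.6138883
  hemisphere S, so the sign is −
  Longitude: split at 3 digits → 033° and 54.911′; 33 + 54.911/60 = 33.9151833
  W ⇒ negate
Point 2:
  φ: degrees = first 2 digits = 16, minutes = 22.74; 16 + 22.74/60 = 16.3790000
  S → negative
  Longitude: degrees = first 3 digits = 118, minutes = 2.5019; 118 + 2.5019/60 = 118.0416983
  W → negative
Point 3:
  Lat: degrees = first 2 digits = 51, minutes = 20.1346; 51 + 20.1346/60 = 51.3355767
  N ⇒ keep positive
  λ: split at 3 digits → 132° and 51.7043′; 132 + 51.7043/60 = 132.8617383
  E ⇒ keep positive
Point 4:
  Lat: degrees = first 2 digits = 84, minutes = 32.0756; 84 + 32.0756/60 = 84.5345933
  N ⇒ keep positive
  Longitude: degrees = first 3 digits = 23, minutes = 7.87118; 23 + 7.87118/60 = 23.1311863
  W → negative
Point 5:
  φ: degrees = first 2 digits = 0, minutes = 48.22; 0 + 48.22/60 = 0.8036667
  N ⇒ keep positive
  Lon: degrees = first 3 digits = 57, minutes = 29.66347; 57 + 29.66347/60 = 57.4943912
  E → positive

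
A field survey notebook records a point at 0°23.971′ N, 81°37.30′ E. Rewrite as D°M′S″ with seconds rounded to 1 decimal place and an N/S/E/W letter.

Lat: 23.97100′ → 23′ and 0.97100 × 60 = 58.260″
λ: 37.30000′ → 37′ and 0.30000 × 60 = 18.000″

0°23′58.3″ N, 81°37′18.0″ E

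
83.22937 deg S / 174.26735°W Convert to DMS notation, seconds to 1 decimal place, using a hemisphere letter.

83°13′45.7″ S, 174°16′2.5″ W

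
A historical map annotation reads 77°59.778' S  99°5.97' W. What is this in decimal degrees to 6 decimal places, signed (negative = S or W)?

-77.996300, -99.099500

Lat: 59.778′ = 0.996300°; total 77.9963000
hemisphere S, so the sign is −
Longitude: 5.97′ = 0.099500°; total 99.0995000
W ⇒ negate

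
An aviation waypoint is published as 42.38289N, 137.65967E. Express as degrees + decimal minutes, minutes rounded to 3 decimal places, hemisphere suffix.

42° 22.973′ N, 137° 39.580′ E

φ: minutes = (42.382890 − 42) × 60 = 22.97340
λ: minutes = (137.659670 − 137) × 60 = 39.58020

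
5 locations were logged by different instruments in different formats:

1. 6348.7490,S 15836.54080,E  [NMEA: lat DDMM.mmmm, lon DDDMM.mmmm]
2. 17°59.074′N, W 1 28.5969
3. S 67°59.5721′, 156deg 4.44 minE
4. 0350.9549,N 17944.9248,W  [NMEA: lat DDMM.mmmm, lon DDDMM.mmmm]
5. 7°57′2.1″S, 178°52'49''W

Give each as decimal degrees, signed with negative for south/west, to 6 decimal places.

1. -63.812483, 158.609013
2. 17.984567, -1.476615
3. -67.992868, 156.074000
4. 3.849248, -179.748747
5. -7.950583, -178.880278

Point 1:
  Lat: degrees = first 2 digits = 63, minutes = 48.749; 63 + 48.749/60 = 63.8124833
  S ⇒ negate
  λ: degrees = first 3 digits = 158, minutes = 36.5408; 158 + 36.5408/60 = 158.6090133
  E → positive
Point 2:
  Lat: 59.074′ = 0.984567°; total 17.9845667
  N ⇒ keep positive
  λ: 1 + 28.5969/60 = 1.4766150
  hemisphere W, so the sign is −
Point 3:
  φ: 67 + 59.5721/60 = 67.9928683
  S → negative
  Lon: 156 + 4.44/60 = 156.0740000
  E ⇒ keep positive
Point 4:
  φ: degrees = first 2 digits = 3, minutes = 50.9549; 3 + 50.9549/60 = 3.8492483
  N → positive
  Longitude: split at 3 digits → 179° and 44.9248′; 179 + 44.9248/60 = 179.7487467
  hemisphere W, so the sign is −
Point 5:
  Lat: 7 + 57/60 + 2.1/3600 = 7.9505833
  S → negative
  Longitude: 178° + 52/60 + 49/3600 = 178 + 0.866667 + 0.013611 = 178.8802778
  hemisphere W, so the sign is −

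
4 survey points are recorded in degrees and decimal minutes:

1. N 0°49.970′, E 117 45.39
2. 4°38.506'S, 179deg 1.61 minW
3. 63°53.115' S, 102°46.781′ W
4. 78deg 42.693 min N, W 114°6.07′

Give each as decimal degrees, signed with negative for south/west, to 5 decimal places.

1. 0.83283, 117.75650
2. -4.64177, -179.02683
3. -63.88525, -102.77968
4. 78.71155, -114.10117

Point 1:
  Latitude: 0 + 49.97/60 = 0.832833
  N ⇒ keep positive
  Lon: 45.39′ = 0.756500°; total 117.756500
  E → positive
Point 2:
  Latitude: 4 + 38.506/60 = 4.641767
  S ⇒ negate
  Longitude: 179 + 1.61/60 = 179.026833
  hemisphere W, so the sign is −
Point 3:
  φ: 53.115′ = 0.885250°; total 63.885250
  S ⇒ negate
  Longitude: 102 + 46.781/60 = 102.779683
  W → negative
Point 4:
  Lat: 78 + 42.693/60 = 78.711550
  N → positive
  Longitude: 6.07′ = 0.101167°; total 114.101167
  W → negative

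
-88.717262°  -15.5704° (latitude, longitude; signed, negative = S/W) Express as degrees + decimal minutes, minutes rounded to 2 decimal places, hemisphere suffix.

88° 43.04′ S, 15° 34.22′ W

Latitude is negative → S; |value| = 88.717262
Lat: minutes = (88.717262 − 88) × 60 = 43.0357
Longitude is negative → W; |value| = 15.570400
Lon: fractional part 0.570400 → 34.2240 minutes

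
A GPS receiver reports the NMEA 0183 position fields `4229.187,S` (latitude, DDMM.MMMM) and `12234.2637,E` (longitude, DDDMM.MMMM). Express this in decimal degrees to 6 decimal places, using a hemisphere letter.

Latitude: split at 2 digits → 42° and 29.187′; 42 + 29.187/60 = 42.4864500
Longitude: split at 3 digits → 122° and 34.2637′; 122 + 34.2637/60 = 122.5710617

42.486450° S, 122.571062° E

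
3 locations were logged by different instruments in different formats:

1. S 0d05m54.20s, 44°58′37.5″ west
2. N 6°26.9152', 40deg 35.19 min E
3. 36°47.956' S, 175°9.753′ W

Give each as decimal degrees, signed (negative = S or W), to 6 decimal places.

Point 1:
  Latitude: 0 + 5/60 + 54.2/3600 = 0.0983889
  S ⇒ negate
  Longitude: 44° + 58/60 + 37.5/3600 = 44 + 0.966667 + 0.010417 = 44.9770833
  W → negative
Point 2:
  Lat: 6 + 26.9152/60 = 6.4485867
  N → positive
  Lon: 35.19′ = 0.586500°; total 40.5865000
  E → positive
Point 3:
  φ: 36 + 47.956/60 = 36.7992667
  hemisphere S, so the sign is −
  Lon: 175 + 9.753/60 = 175.1625500
  hemisphere W, so the sign is −

1. -0.098389, -44.977083
2. 6.448587, 40.586500
3. -36.799267, -175.162550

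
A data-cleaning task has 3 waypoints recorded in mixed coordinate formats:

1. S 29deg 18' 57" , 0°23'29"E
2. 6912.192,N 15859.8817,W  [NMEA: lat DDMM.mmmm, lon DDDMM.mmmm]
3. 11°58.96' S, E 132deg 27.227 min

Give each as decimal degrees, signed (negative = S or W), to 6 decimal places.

1. -29.315833, 0.391389
2. 69.203200, -158.998028
3. -11.982667, 132.453783

Point 1:
  φ: 29 + 18/60 + 57/3600 = 29.3158333
  hemisphere S, so the sign is −
  Lon: 23′ + 29″ = 23.48333′; 0 + 23.48333/60 = 0.3913889
  E ⇒ keep positive
Point 2:
  φ: split at 2 digits → 69° and 12.192′; 69 + 12.192/60 = 69.2032000
  N → positive
  Longitude: degrees = first 3 digits = 158, minutes = 59.8817; 158 + 59.8817/60 = 158.9980283
  W ⇒ negate
Point 3:
  Latitude: 58.96′ = 0.982667°; total 11.9826667
  S → negative
  Lon: 132 + 27.227/60 = 132.4537833
  E ⇒ keep positive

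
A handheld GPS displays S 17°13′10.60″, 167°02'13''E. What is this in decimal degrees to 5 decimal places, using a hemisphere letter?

17.21961° S, 167.03694° E

Latitude: 13′ + 10.6″ = 13.17667′; 17 + 13.17667/60 = 17.219611
Lon: 2′ + 13″ = 2.21667′; 167 + 2.21667/60 = 167.036944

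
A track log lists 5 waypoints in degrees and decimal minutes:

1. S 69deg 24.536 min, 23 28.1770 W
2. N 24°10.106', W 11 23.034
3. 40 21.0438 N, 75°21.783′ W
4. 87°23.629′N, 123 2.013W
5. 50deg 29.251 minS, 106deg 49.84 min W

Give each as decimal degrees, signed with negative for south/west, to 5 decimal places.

Point 1:
  φ: 24.536′ = 0.408933°; total 69.408933
  S ⇒ negate
  λ: 23 + 28.177/60 = 23.469617
  W → negative
Point 2:
  φ: 10.106′ = 0.168433°; total 24.168433
  N ⇒ keep positive
  Longitude: 11 + 23.034/60 = 11.383900
  hemisphere W, so the sign is −
Point 3:
  Latitude: 21.0438′ = 0.350730°; total 40.350730
  N → positive
  λ: 75 + 21.783/60 = 75.363050
  hemisphere W, so the sign is −
Point 4:
  Lat: 87 + 23.629/60 = 87.393817
  N → positive
  Longitude: 2.013′ = 0.033550°; total 123.033550
  hemisphere W, so the sign is −
Point 5:
  Latitude: 29.251′ = 0.487517°; total 50.487517
  S → negative
  Longitude: 106 + 49.84/60 = 106.830667
  hemisphere W, so the sign is −

1. -69.40893, -23.46962
2. 24.16843, -11.38390
3. 40.35073, -75.36305
4. 87.39382, -123.03355
5. -50.48752, -106.83067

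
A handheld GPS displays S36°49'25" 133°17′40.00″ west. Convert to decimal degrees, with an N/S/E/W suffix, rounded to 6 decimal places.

Lat: 49′ + 25″ = 49.41667′; 36 + 49.41667/60 = 36.8236111
λ: 133° + 17/60 + 40/3600 = 133 + 0.283333 + 0.011111 = 133.2944444

36.823611° S, 133.294444° W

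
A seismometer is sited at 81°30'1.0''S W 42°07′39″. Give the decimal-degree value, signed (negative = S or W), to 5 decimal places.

Latitude: 81 + 30/60 + 1/3600 = 81.500278
S → negative
Longitude: 42° + 7/60 + 39/3600 = 42 + 0.116667 + 0.010833 = 42.127500
hemisphere W, so the sign is −

-81.50028, -42.12750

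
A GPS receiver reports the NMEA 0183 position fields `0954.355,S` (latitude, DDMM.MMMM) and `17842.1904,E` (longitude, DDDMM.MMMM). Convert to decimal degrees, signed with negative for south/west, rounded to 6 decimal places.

Lat: split at 2 digits → 09° and 54.355′; 9 + 54.355/60 = 9.9059167
S → negative
Lon: degrees = first 3 digits = 178, minutes = 42.1904; 178 + 42.1904/60 = 178.7031733
E → positive

-9.905917, 178.703173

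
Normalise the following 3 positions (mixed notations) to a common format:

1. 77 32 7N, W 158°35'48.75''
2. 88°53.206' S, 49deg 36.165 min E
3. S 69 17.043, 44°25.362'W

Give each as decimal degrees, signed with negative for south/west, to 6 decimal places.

1. 77.535278, -158.596875
2. -88.886767, 49.602750
3. -69.284050, -44.422700

Point 1:
  φ: 77 + 32/60 + 7/3600 = 77.5352778
  N → positive
  Longitude: 158 + 35/60 + 48.75/3600 = 158.5968750
  W → negative
Point 2:
  Latitude: 88 + 53.206/60 = 88.8867667
  S → negative
  Lon: 36.165′ = 0.602750°; total 49.6027500
  E ⇒ keep positive
Point 3:
  Latitude: 17.043′ = 0.284050°; total 69.2840500
  S ⇒ negate
  Lon: 44 + 25.362/60 = 44.4227000
  hemisphere W, so the sign is −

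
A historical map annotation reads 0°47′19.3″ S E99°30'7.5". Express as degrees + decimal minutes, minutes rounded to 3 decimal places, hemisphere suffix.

φ: seconds/60 = 0.32167; minutes = 47 + 0.32167 = 47.32167
Longitude: 30 + 7.5/60 = 30.12500′

0° 47.322′ S, 99° 30.125′ E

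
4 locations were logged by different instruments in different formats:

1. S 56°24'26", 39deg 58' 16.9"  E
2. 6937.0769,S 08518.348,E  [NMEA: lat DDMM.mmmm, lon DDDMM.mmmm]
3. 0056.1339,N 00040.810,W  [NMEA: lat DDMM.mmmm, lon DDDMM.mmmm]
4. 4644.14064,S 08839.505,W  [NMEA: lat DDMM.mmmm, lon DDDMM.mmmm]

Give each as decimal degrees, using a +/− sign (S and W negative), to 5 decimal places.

1. -56.40722, 39.97136
2. -69.61795, 85.30580
3. 0.93557, -0.68017
4. -46.73568, -88.65842

Point 1:
  φ: 24′ + 26″ = 24.43333′; 56 + 24.43333/60 = 56.407222
  S → negative
  Lon: 39° + 58/60 + 16.9/3600 = 39 + 0.966667 + 0.004694 = 39.971361
  E → positive
Point 2:
  φ: degrees = first 2 digits = 69, minutes = 37.0769; 69 + 37.0769/60 = 69.617948
  S → negative
  Longitude: split at 3 digits → 085° and 18.348′; 85 + 18.348/60 = 85.305800
  E ⇒ keep positive
Point 3:
  Lat: split at 2 digits → 00° and 56.1339′; 0 + 56.1339/60 = 0.935565
  N → positive
  λ: split at 3 digits → 000° and 40.81′; 0 + 40.81/60 = 0.680167
  W ⇒ negate
Point 4:
  Latitude: degrees = first 2 digits = 46, minutes = 44.14064; 46 + 44.14064/60 = 46.735677
  S ⇒ negate
  Lon: split at 3 digits → 088° and 39.505′; 88 + 39.505/60 = 88.658417
  W ⇒ negate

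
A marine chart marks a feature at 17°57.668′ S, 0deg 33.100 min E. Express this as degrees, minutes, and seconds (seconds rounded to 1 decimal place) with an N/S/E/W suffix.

17°57′40.1″ S, 0°33′6.0″ E

φ: 57.66800′ → 57′ and 0.66800 × 60 = 40.080″
Longitude: fractional minutes 0.10000 × 60 = 6.000″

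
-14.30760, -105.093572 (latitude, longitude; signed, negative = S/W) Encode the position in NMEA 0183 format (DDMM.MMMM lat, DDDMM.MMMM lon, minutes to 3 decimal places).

1418.456,S / 10505.614,W

Latitude is negative → S; |value| = 14.307600
Latitude: minutes = (14.307600 − 14) × 60 = 18.45600
Longitude is negative → W; |value| = 105.093572
Longitude: fractional part 0.093572 → 5.61432 minutes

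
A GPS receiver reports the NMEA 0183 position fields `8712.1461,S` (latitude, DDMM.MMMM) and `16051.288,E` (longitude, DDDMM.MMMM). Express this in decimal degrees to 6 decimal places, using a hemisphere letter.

87.202435° S, 160.854800° E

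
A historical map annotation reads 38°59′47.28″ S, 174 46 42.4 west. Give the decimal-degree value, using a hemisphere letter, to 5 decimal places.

38.99647° S, 174.77844° W

Latitude: 59′ + 47.28″ = 59.78800′; 38 + 59.78800/60 = 38.996467
Lon: 174° + 46/60 + 42.4/3600 = 174 + 0.766667 + 0.011778 = 174.778444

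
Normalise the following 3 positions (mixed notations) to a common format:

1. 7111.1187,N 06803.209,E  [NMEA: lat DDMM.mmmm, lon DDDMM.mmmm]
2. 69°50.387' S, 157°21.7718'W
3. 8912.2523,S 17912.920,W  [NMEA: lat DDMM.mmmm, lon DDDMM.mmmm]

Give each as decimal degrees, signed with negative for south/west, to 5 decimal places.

Point 1:
  Lat: split at 2 digits → 71° and 11.1187′; 71 + 11.1187/60 = 71.185312
  N ⇒ keep positive
  λ: degrees = first 3 digits = 68, minutes = 3.209; 68 + 3.209/60 = 68.053483
  E ⇒ keep positive
Point 2:
  φ: 50.387′ = 0.839783°; total 69.839783
  S ⇒ negate
  Longitude: 21.7718′ = 0.362863°; total 157.362863
  hemisphere W, so the sign is −
Point 3:
  Lat: split at 2 digits → 89° and 12.2523′; 89 + 12.2523/60 = 89.204205
  S ⇒ negate
  λ: degrees = first 3 digits = 179, minutes = 12.92; 179 + 12.92/60 = 179.215333
  W → negative

1. 71.18531, 68.05348
2. -69.83978, -157.36286
3. -89.20421, -179.21533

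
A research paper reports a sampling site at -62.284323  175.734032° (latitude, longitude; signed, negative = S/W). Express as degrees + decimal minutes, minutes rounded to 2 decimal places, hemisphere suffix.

Latitude is negative → S; |value| = 62.284323
Latitude: fractional part 0.284323 → 17.0594 minutes
Lon: minutes = (175.734032 − 175) × 60 = 44.0419

62° 17.06′ S, 175° 44.04′ E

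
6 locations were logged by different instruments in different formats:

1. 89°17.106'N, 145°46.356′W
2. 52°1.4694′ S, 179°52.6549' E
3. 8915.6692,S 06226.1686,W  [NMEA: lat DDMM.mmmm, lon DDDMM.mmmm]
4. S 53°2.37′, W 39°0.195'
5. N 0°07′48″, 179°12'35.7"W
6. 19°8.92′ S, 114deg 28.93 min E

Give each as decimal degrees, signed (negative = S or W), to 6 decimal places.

1. 89.285100, -145.772600
2. -52.024490, 179.877582
3. -89.261153, -62.436143
4. -53.039500, -39.003250
5. 0.130000, -179.209917
6. -19.148667, 114.482167

Point 1:
  φ: 17.106′ = 0.285100°; total 89.2851000
  N → positive
  Longitude: 145 + 46.356/60 = 145.7726000
  W ⇒ negate
Point 2:
  Lat: 52 + 1.4694/60 = 52.0244900
  hemisphere S, so the sign is −
  Longitude: 179 + 52.6549/60 = 179.8775817
  E ⇒ keep positive
Point 3:
  Lat: split at 2 digits → 89° and 15.6692′; 89 + 15.6692/60 = 89.2611533
  hemisphere S, so the sign is −
  λ: split at 3 digits → 062° and 26.1686′; 62 + 26.1686/60 = 62.4361433
  W ⇒ negate
Point 4:
  Latitude: 53 + 2.37/60 = 53.0395000
  S → negative
  Longitude: 39 + 0.195/60 = 39.0032500
  W → negative
Point 5:
  φ: 0° + 7/60 + 48/3600 = 0 + 0.116667 + 0.013333 = 0.1300000
  N ⇒ keep positive
  λ: 179° + 12/60 + 35.7/3600 = 179 + 0.200000 + 0.009917 = 179.2099167
  W ⇒ negate
Point 6:
  Lat: 8.92′ = 0.148667°; total 19.1486667
  S ⇒ negate
  λ: 28.93′ = 0.482167°; total 114.4821667
  E ⇒ keep positive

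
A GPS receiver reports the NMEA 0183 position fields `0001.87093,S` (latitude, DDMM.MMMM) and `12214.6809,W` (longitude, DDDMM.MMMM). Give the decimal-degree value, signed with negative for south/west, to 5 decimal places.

-0.03118, -122.24468

Latitude: split at 2 digits → 00° and 1.87093′; 0 + 1.87093/60 = 0.031182
hemisphere S, so the sign is −
λ: degrees = first 3 digits = 122, minutes = 14.6809; 122 + 14.6809/60 = 122.244682
W ⇒ negate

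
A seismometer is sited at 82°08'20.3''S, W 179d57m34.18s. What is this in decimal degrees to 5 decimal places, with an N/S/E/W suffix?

Latitude: 82° + 8/60 + 20.3/3600 = 82 + 0.133333 + 0.005639 = 82.138972
Longitude: 179 + 57/60 + 34.18/3600 = 179.959494

82.13897° S, 179.95949° W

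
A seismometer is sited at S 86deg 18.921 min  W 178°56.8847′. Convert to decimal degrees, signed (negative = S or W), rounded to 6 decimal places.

-86.315350, -178.948078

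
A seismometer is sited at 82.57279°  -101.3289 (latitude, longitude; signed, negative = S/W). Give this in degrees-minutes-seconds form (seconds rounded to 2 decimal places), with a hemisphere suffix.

Lat: 0.572790 × 60 = 34.36740′ → 34′, remainder × 60 = 22.0440″
Longitude is negative → W; |value| = 101.328900
Lon: 0.328900° → 19.73400′; 0.73400 × 60 = 44.0400″

82°34′22.04″ N, 101°19′44.04″ W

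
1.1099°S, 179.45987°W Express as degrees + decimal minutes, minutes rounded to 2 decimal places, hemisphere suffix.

1° 6.59′ S, 179° 27.59′ W

Lat: fractional part 0.109900 → 6.5940 minutes
Lon: fractional part 0.459870 → 27.5922 minutes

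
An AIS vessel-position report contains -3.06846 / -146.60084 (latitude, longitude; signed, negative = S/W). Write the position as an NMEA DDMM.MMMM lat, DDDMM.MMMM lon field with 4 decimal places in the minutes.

0304.1076,S / 14636.0504,W

Latitude is negative → S; |value| = 3.068460
φ: fractional part 0.068460 → 4.107600 minutes
Longitude is negative → W; |value| = 146.600840
λ: minutes = (146.600840 − 146) × 60 = 36.050400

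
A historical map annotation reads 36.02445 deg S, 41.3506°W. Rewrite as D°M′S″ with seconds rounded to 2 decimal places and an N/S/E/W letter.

Lat: 0.024450 × 60 = 1.46700′ → 1′, remainder × 60 = 28.0200″
Longitude: 0.350600 × 60 = 21.03600′ → 21′, remainder × 60 = 2.1600″

36°01′28.02″ S, 41°21′2.16″ W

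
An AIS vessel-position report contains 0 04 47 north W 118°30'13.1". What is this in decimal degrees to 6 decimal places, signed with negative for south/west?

0.079722, -118.503639

φ: 0° + 4/60 + 47/3600 = 0 + 0.066667 + 0.013056 = 0.0797222
N ⇒ keep positive
Lon: 30′ + 13.1″ = 30.21833′; 118 + 30.21833/60 = 118.5036389
hemisphere W, so the sign is −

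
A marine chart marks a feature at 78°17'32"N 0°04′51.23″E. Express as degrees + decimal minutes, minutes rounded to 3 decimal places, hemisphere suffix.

78° 17.533′ N, 0° 4.854′ E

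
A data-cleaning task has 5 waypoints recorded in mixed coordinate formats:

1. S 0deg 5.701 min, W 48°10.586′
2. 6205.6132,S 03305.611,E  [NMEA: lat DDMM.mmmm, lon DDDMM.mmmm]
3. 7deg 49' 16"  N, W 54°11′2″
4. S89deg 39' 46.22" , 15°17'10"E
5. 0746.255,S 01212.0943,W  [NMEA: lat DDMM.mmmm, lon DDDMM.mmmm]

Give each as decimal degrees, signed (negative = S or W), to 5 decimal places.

Point 1:
  φ: 0 + 5.701/60 = 0.095017
  S ⇒ negate
  Lon: 10.586′ = 0.176433°; total 48.176433
  hemisphere W, so the sign is −
Point 2:
  φ: degrees = first 2 digits = 62, minutes = 5.6132; 62 + 5.6132/60 = 62.093553
  S ⇒ negate
  Lon: degrees = first 3 digits = 33, minutes = 5.611; 33 + 5.611/60 = 33.093517
  E ⇒ keep positive
Point 3:
  Lat: 7 + 49/60 + 16/3600 = 7.821111
  N ⇒ keep positive
  Longitude: 54° + 11/60 + 2/3600 = 54 + 0.183333 + 0.000556 = 54.183889
  W → negative
Point 4:
  Lat: 89° + 39/60 + 46.22/3600 = 89 + 0.650000 + 0.012839 = 89.662839
  S → negative
  Lon: 15 + 17/60 + 10/3600 = 15.286111
  E → positive
Point 5:
  Lat: split at 2 digits → 07° and 46.255′; 7 + 46.255/60 = 7.770917
  S ⇒ negate
  λ: split at 3 digits → 012° and 12.0943′; 12 + 12.0943/60 = 12.201572
  W → negative

1. -0.09502, -48.17643
2. -62.09355, 33.09352
3. 7.82111, -54.18389
4. -89.66284, 15.28611
5. -7.77092, -12.20157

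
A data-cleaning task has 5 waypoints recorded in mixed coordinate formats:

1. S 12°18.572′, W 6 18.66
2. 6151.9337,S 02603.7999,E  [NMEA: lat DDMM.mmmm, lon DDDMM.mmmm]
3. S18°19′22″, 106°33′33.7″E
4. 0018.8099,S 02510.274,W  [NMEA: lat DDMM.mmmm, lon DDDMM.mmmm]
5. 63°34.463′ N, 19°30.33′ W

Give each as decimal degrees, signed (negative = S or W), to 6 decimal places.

Point 1:
  Latitude: 18.572′ = 0.309533°; total 12.3095333
  hemisphere S, so the sign is −
  Longitude: 18.66′ = 0.311000°; total 6.3110000
  hemisphere W, so the sign is −
Point 2:
  Latitude: split at 2 digits → 61° and 51.9337′; 61 + 51.9337/60 = 61.8655617
  S ⇒ negate
  Longitude: degrees = first 3 digits = 26, minutes = 3.7999; 26 + 3.7999/60 = 26.0633317
  E → positive
Point 3:
  Latitude: 19′ + 22″ = 19.36667′; 18 + 19.36667/60 = 18.3227778
  S → negative
  Longitude: 33′ + 33.7″ = 33.56167′; 106 + 33.56167/60 = 106.5593611
  E → positive
Point 4:
  φ: degrees = first 2 digits = 0, minutes = 18.8099; 0 + 18.8099/60 = 0.3134983
  S → negative
  λ: split at 3 digits → 025° and 10.274′; 25 + 10.274/60 = 25.1712333
  W → negative
Point 5:
  φ: 63 + 34.463/60 = 63.5743833
  N ⇒ keep positive
  Lon: 30.33′ = 0.505500°; total 19.5055000
  W ⇒ negate

1. -12.309533, -6.311000
2. -61.865562, 26.063332
3. -18.322778, 106.559361
4. -0.313498, -25.171233
5. 63.574383, -19.505500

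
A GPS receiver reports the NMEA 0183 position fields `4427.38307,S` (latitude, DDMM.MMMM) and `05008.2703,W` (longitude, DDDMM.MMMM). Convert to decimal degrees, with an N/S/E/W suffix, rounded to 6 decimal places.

Latitude: split at 2 digits → 44° and 27.38307′; 44 + 27.38307/60 = 44.4563845
Longitude: split at 3 digits → 050° and 8.2703′; 50 + 8.2703/60 = 50.1378383

44.456385° S, 50.137838° W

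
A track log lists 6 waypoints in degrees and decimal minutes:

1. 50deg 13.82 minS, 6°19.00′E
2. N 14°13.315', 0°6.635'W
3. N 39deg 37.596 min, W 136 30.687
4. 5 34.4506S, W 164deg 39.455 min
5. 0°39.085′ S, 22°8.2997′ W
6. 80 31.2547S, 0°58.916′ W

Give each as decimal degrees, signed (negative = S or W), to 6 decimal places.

1. -50.230333, 6.316667
2. 14.221917, -0.110583
3. 39.626600, -136.511450
4. -5.574177, -164.657583
5. -0.651417, -22.138328
6. -80.520912, -0.981933

Point 1:
  φ: 13.82′ = 0.230333°; total 50.2303333
  hemisphere S, so the sign is −
  Longitude: 6 + 19/60 = 6.3166667
  E → positive
Point 2:
  Lat: 14 + 13.315/60 = 14.2219167
  N ⇒ keep positive
  Lon: 0 + 6.635/60 = 0.1105833
  hemisphere W, so the sign is −
Point 3:
  Lat: 37.596′ = 0.626600°; total 39.6266000
  N ⇒ keep positive
  Lon: 30.687′ = 0.511450°; total 136.5114500
  hemisphere W, so the sign is −
Point 4:
  Lat: 5 + 34.4506/60 = 5.5741767
  hemisphere S, so the sign is −
  Lon: 39.455′ = 0.657583°; total 164.6575833
  W ⇒ negate
Point 5:
  Lat: 39.085′ = 0.651417°; total 0.6514167
  hemisphere S, so the sign is −
  Longitude: 22 + 8.2997/60 = 22.1383283
  W → negative
Point 6:
  Latitude: 80 + 31.2547/60 = 80.5209117
  S ⇒ negate
  Lon: 58.916′ = 0.981933°; total 0.9819333
  hemisphere W, so the sign is −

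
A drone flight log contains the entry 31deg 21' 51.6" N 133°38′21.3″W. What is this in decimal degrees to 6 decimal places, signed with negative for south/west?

Latitude: 31° + 21/60 + 51.6/3600 = 31 + 0.350000 + 0.014333 = 31.3643333
N ⇒ keep positive
Longitude: 38′ + 21.3″ = 38.35500′; 133 + 38.35500/60 = 133.6392500
W ⇒ negate

31.364333, -133.639250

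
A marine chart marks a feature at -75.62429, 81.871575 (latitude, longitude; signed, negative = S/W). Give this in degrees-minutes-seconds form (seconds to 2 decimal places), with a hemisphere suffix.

Latitude is negative → S; |value| = 75.624290
Lat: 0.624290 × 60 = 37.45740′ → 37′, remainder × 60 = 27.4440″
Longitude: 0.871575 × 60 = 52.29450′ → 52′, remainder × 60 = 17.6700″

75°37′27.44″ S, 81°52′17.67″ E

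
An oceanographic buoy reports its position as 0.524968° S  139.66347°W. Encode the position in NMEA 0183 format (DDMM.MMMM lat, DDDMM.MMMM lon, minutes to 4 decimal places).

0031.4981,S / 13939.8082,W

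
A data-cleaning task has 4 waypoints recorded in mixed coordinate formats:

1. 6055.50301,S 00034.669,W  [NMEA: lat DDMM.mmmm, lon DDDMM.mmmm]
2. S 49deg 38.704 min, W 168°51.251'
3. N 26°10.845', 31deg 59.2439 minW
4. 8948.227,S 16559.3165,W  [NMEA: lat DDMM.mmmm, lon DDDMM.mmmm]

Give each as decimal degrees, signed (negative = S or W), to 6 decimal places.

Point 1:
  φ: split at 2 digits → 60° and 55.50301′; 60 + 55.50301/60 = 60.9250502
  S → negative
  Longitude: split at 3 digits → 000° and 34.669′; 0 + 34.669/60 = 0.5778167
  hemisphere W, so the sign is −
Point 2:
  φ: 49 + 38.704/60 = 49.6450667
  S → negative
  Lon: 168 + 51.251/60 = 168.8541833
  W ⇒ negate
Point 3:
  φ: 26 + 10.845/60 = 26.1807500
  N ⇒ keep positive
  Longitude: 31 + 59.2439/60 = 31.9873983
  hemisphere W, so the sign is −
Point 4:
  Lat: split at 2 digits → 89° and 48.227′; 89 + 48.227/60 = 89.8037833
  S ⇒ negate
  λ: split at 3 digits → 165° and 59.3165′; 165 + 59.3165/60 = 165.9886083
  W ⇒ negate

1. -60.925050, -0.577817
2. -49.645067, -168.854183
3. 26.180750, -31.987398
4. -89.803783, -165.988608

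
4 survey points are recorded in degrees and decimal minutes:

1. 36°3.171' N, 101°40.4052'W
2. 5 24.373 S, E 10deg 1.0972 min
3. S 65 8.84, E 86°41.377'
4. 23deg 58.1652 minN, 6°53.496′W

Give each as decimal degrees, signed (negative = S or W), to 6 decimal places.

Point 1:
  φ: 36 + 3.171/60 = 36.0528500
  N → positive
  λ: 101 + 40.4052/60 = 101.6734200
  W ⇒ negate
Point 2:
  φ: 5 + 24.373/60 = 5.4062167
  S → negative
  λ: 1.0972′ = 0.018287°; total 10.0182867
  E ⇒ keep positive
Point 3:
  Latitude: 65 + 8.84/60 = 65.1473333
  hemisphere S, so the sign is −
  λ: 86 + 41.377/60 = 86.6896167
  E ⇒ keep positive
Point 4:
  Lat: 58.1652′ = 0.969420°; total 23.9694200
  N ⇒ keep positive
  Longitude: 6 + 53.496/60 = 6.8916000
  hemisphere W, so the sign is −

1. 36.052850, -101.673420
2. -5.406217, 10.018287
3. -65.147333, 86.689617
4. 23.969420, -6.891600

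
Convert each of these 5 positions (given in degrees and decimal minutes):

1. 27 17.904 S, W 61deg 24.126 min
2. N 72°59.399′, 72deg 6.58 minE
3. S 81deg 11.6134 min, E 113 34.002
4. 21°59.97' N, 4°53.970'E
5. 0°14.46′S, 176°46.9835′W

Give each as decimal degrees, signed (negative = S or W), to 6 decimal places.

1. -27.298400, -61.402100
2. 72.989983, 72.109667
3. -81.193557, 113.566700
4. 21.999500, 4.899500
5. -0.241000, -176.783058

Point 1:
  Lat: 17.904′ = 0.298400°; total 27.2984000
  S → negative
  λ: 24.126′ = 0.402100°; total 61.4021000
  W ⇒ negate
Point 2:
  Lat: 59.399′ = 0.989983°; total 72.9899833
  N → positive
  Longitude: 6.58′ = 0.109667°; total 72.1096667
  E ⇒ keep positive
Point 3:
  Lat: 11.6134′ = 0.193557°; total 81.1935567
  hemisphere S, so the sign is −
  λ: 34.002′ = 0.566700°; total 113.5667000
  E ⇒ keep positive
Point 4:
  Latitude: 59.97′ = 0.999500°; total 21.9995000
  N → positive
  Longitude: 4 + 53.97/60 = 4.8995000
  E ⇒ keep positive
Point 5:
  φ: 0 + 14.46/60 = 0.2410000
  S ⇒ negate
  λ: 46.9835′ = 0.783058°; total 176.7830583
  hemisphere W, so the sign is −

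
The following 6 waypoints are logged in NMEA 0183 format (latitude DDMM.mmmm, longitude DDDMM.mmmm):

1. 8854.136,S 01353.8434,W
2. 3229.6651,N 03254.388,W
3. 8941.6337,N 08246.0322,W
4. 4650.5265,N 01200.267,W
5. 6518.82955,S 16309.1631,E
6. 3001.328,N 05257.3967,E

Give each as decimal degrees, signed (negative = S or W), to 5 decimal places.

1. -88.90227, -13.89739
2. 32.49442, -32.90647
3. 89.69390, -82.76720
4. 46.84211, -12.00445
5. -65.31383, 163.15272
6. 30.02213, 52.95661

Point 1:
  Lat: degrees = first 2 digits = 88, minutes = 54.136; 88 + 54.136/60 = 88.902267
  S ⇒ negate
  Longitude: degrees = first 3 digits = 13, minutes = 53.8434; 13 + 53.8434/60 = 13.897390
  hemisphere W, so the sign is −
Point 2:
  φ: degrees = first 2 digits = 32, minutes = 29.6651; 32 + 29.6651/60 = 32.494418
  N → positive
  Lon: split at 3 digits → 032° and 54.388′; 32 + 54.388/60 = 32.906467
  W → negative
Point 3:
  φ: split at 2 digits → 89° and 41.6337′; 89 + 41.6337/60 = 89.693895
  N → positive
  Lon: degrees = first 3 digits = 82, minutes = 46.0322; 82 + 46.0322/60 = 82.767203
  W ⇒ negate
Point 4:
  φ: split at 2 digits → 46° and 50.5265′; 46 + 50.5265/60 = 46.842108
  N → positive
  Longitude: split at 3 digits → 012° and 0.267′; 12 + 0.267/60 = 12.004450
  W ⇒ negate
Point 5:
  φ: degrees = first 2 digits = 65, minutes = 18.82955; 65 + 18.82955/60 = 65.313826
  S → negative
  Longitude: degrees = first 3 digits = 163, minutes = 9.1631; 163 + 9.1631/60 = 163.152718
  E ⇒ keep positive
Point 6:
  Lat: split at 2 digits → 30° and 1.328′; 30 + 1.328/60 = 30.022133
  N ⇒ keep positive
  λ: split at 3 digits → 052° and 57.3967′; 52 + 57.3967/60 = 52.956612
  E ⇒ keep positive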